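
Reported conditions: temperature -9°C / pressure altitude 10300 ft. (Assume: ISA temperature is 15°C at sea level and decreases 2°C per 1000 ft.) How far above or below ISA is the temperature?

ISA-3.4°C

ISA temperature at 10300 ft = 15 − 2 × (10300/1000) = -5.6°C.
Deviation = OAT − ISA = -9 − (-5.6) = -3.4°C.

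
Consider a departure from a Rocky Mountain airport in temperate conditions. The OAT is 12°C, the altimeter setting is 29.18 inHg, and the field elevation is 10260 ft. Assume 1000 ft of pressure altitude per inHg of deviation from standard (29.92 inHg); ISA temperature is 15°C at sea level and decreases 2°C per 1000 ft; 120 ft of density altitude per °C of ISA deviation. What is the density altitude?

13280 ft

Pressure altitude = 10260 + (29.92 − 29.18) × 1000 = 10260 + (+740) = 11000 ft.
ISA temperature at 11000 ft = 15 − 2 × (11000/1000) = -7°C.
ISA deviation = 12 − (-7) = +19°C.
Density altitude = 11000 + 120 × (19) = 13280 ft.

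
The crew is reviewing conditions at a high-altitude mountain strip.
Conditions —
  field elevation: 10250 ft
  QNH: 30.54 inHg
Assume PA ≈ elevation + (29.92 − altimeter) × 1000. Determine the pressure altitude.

9630 ft

Pressure correction = (29.92 − 30.54) × 1000 = -620 ft.
Pressure altitude = 10250 + (-620) = 9630 ft.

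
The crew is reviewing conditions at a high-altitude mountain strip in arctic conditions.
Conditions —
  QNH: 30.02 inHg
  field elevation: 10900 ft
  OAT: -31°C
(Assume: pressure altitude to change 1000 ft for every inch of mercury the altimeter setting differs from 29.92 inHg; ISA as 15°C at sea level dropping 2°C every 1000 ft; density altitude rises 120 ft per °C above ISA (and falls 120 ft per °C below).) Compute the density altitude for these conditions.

7872 ft

Pressure altitude = 10900 + (29.92 − 30.02) × 1000 = 10900 + (-100) = 10800 ft.
ISA temperature at 10800 ft = 15 − 2 × (10800/1000) = -6.6°C.
ISA deviation = -31 − (-6.6) = -24.4°C.
Density altitude = 10800 + 120 × (-24.4) = 7872 ft.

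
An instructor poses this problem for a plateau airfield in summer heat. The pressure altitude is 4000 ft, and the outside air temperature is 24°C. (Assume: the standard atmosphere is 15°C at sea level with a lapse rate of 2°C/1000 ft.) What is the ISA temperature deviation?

ISA+17°C

ISA temperature at 4000 ft = 15 − 2 × (4000/1000) = 7°C.
Deviation = OAT − ISA = 24 − 7 = +17°C.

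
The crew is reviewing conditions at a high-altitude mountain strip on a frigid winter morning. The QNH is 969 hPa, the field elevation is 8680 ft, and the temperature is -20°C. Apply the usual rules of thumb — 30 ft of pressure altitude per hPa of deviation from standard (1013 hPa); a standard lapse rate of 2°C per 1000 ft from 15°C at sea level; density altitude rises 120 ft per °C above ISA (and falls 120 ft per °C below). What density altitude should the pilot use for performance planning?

8200 ft

Pressure altitude = 8680 + (1013 − 969) × 30 = 8680 + (+1320) = 10000 ft.
ISA temperature at 10000 ft = 15 − 2 × (10000/1000) = -5°C.
ISA deviation = -20 − (-5) = -15°C.
Density altitude = 10000 + 120 × (-15) = 8200 ft.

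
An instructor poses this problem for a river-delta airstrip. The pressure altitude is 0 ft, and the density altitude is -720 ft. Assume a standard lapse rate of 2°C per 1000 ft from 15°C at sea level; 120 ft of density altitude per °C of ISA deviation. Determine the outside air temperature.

Density altitude − pressure altitude = -720 − 0 = -720 ft.
At 120 ft/°C that is an ISA deviation of -720/120 = -6°C.
ISA temperature at 0 ft = 15 − 2 × (0/1000) = 15°C.
OAT = ISA + deviation = 15 + (-6) = 9°C.

9°C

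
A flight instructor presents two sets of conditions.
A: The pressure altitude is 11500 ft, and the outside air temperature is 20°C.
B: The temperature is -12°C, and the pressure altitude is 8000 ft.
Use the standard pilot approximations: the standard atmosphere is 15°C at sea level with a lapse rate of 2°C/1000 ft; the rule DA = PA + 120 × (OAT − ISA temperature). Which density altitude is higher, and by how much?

A: ISA temp = -8°C, deviation +28°C, DA = 11500 + 120 × 28 = 14860 ft.
B: ISA temp = -1°C, deviation -11°C, DA = 8000 + 120 × (-11) = 6680 ft.
A is higher by 14860 − 6680 = 8180 ft.

A by 8180 ft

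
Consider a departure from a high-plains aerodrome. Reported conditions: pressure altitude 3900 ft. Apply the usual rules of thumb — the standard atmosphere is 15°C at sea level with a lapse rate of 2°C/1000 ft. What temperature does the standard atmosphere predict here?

ISA temperature = 15 − 2 × (3900/1000) = 15 − 7.8 = 7.2°C.

7.2°C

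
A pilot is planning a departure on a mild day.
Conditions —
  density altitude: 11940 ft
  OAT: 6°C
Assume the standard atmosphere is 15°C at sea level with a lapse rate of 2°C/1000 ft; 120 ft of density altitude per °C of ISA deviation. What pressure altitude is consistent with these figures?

DA = PA + 120 × (OAT − (15 − 2·PA/1000)) = PA + 120·OAT − 1800 + 0.24·PA = 1.24·PA + 120·OAT − 1800.
So 1.24·PA = 11940 − 120 × 6 + 1800 = 13020.
PA = 13020 / 1.24 = 10500 ft.

10500 ft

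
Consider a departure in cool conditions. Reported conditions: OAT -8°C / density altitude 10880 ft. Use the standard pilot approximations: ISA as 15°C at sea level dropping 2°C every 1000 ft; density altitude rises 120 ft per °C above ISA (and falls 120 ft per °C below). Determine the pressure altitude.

DA = PA + 120 × (OAT − (15 − 2·PA/1000)) = PA + 120·OAT − 1800 + 0.24·PA = 1.24·PA + 120·OAT − 1800.
So 1.24·PA = 10880 − 120 × (-8) + 1800 = 13640.
PA = 13640 / 1.24 = 11000 ft.

11000 ft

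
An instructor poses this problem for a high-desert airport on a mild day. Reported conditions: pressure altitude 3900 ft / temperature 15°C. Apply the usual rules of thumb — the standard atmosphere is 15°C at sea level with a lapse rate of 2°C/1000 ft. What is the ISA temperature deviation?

ISA temperature at 3900 ft = 15 − 2 × (3900/1000) = 7.2°C.
Deviation = OAT − ISA = 15 − 7.2 = +7.8°C.

ISA+7.8°C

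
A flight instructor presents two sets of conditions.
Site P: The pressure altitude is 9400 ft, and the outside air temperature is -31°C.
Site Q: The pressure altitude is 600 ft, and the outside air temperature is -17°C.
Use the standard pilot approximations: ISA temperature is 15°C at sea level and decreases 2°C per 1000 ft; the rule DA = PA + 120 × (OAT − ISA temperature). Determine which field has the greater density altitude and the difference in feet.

Site P by 9232 ft

Site P: ISA temp = -3.8°C, deviation -27.2°C, DA = 9400 + 120 × (-27.2) = 6136 ft.
Site Q: ISA temp = 13.8°C, deviation -30.8°C, DA = 600 + 120 × (-30.8) = -3096 ft.
Site P is higher by 6136 − (-3096) = 9232 ft.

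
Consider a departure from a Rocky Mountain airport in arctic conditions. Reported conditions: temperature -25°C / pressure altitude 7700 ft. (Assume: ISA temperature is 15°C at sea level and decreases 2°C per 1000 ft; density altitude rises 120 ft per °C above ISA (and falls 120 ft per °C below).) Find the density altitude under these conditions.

ISA temperature at 7700 ft = 15 − 2 × (7700/1000) = -0.4°C.
ISA deviation = -25 − (-0.4) = -24.6°C.
Density altitude = 7700 + 120 × (-24.6) = 7700 + (-2952) = 4748 ft.

4748 ft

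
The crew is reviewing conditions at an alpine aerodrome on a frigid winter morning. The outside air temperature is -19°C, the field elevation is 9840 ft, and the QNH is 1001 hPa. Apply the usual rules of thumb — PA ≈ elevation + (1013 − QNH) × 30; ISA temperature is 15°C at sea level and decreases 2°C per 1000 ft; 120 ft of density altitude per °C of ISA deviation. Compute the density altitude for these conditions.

Pressure altitude = 9840 + (1013 − 1001) × 30 = 9840 + (+360) = 10200 ft.
ISA temperature at 10200 ft = 15 − 2 × (10200/1000) = -5.4°C.
ISA deviation = -19 − (-5.4) = -13.6°C.
Density altitude = 10200 + 120 × (-13.6) = 8568 ft.

8568 ft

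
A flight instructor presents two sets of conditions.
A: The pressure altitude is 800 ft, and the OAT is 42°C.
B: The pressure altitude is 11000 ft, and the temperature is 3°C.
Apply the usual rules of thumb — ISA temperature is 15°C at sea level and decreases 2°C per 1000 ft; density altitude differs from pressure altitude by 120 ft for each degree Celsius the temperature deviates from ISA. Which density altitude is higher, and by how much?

A: ISA temp = 13.4°C, deviation +28.6°C, DA = 800 + 120 × 28.6 = 4232 ft.
B: ISA temp = -7°C, deviation +10°C, DA = 11000 + 120 × 10 = 12200 ft.
B is higher by 12200 − 4232 = 7968 ft.

B by 7968 ft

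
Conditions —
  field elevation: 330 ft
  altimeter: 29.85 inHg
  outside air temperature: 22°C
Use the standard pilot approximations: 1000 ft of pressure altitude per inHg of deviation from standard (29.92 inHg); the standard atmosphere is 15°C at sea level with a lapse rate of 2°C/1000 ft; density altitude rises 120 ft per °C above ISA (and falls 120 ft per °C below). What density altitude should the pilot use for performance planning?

1336 ft

Pressure altitude = 330 + (29.92 − 29.85) × 1000 = 330 + (+70) = 400 ft.
ISA temperature at 400 ft = 15 − 2 × (400/1000) = 14.2°C.
ISA deviation = 22 − 14.2 = +7.8°C.
Density altitude = 400 + 120 × (7.8) = 1336 ft.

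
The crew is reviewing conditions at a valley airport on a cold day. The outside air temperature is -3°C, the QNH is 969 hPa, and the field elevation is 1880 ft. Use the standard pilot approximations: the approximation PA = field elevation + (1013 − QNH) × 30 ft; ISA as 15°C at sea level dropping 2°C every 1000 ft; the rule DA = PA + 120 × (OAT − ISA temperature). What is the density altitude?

Pressure altitude = 1880 + (1013 − 969) × 30 = 1880 + (+1320) = 3200 ft.
ISA temperature at 3200 ft = 15 − 2 × (3200/1000) = 8.6°C.
ISA deviation = -3 − 8.6 = -11.6°C.
Density altitude = 3200 + 120 × (-11.6) = 1808 ft.

1808 ft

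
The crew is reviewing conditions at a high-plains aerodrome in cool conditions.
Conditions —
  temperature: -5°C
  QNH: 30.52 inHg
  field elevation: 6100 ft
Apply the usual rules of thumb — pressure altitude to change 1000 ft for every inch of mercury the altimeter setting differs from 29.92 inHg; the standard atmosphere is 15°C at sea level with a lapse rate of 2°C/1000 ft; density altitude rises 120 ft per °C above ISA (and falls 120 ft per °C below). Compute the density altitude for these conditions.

Pressure altitude = 6100 + (29.92 − 30.52) × 1000 = 6100 + (-600) = 5500 ft.
ISA temperature at 5500 ft = 15 − 2 × (5500/1000) = 4°C.
ISA deviation = -5 − 4 = -9°C.
Density altitude = 5500 + 120 × (-9) = 4420 ft.

4420 ft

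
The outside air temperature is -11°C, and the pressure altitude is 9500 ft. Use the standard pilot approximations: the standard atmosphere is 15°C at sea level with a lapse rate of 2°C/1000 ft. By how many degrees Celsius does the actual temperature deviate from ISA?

ISA-7°C

ISA temperature at 9500 ft = 15 − 2 × (9500/1000) = -4°C.
Deviation = OAT − ISA = -11 − (-4) = -7°C.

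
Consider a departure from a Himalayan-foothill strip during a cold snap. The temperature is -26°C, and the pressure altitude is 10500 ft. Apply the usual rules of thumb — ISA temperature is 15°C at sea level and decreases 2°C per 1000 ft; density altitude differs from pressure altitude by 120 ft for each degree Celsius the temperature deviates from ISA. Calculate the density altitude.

8100 ft

ISA temperature at 10500 ft = 15 − 2 × (10500/1000) = -6°C.
ISA deviation = -26 − (-6) = -20°C.
Density altitude = 10500 + 120 × (-20) = 10500 + (-2400) = 8100 ft.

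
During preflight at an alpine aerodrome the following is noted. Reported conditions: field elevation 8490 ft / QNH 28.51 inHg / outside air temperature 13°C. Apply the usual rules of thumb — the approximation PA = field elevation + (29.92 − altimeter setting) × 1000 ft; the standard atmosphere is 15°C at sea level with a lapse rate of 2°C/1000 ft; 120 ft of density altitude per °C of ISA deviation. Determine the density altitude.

Pressure altitude = 8490 + (29.92 − 28.51) × 1000 = 8490 + (+1410) = 9900 ft.
ISA temperature at 9900 ft = 15 − 2 × (9900/1000) = -4.8°C.
ISA deviation = 13 − (-4.8) = +17.8°C.
Density altitude = 9900 + 120 × (17.8) = 12036 ft.

12036 ft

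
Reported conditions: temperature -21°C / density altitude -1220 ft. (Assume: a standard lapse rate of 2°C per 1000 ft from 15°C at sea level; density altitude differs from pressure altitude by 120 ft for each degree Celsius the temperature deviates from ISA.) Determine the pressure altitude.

DA = PA + 120 × (OAT − (15 − 2·PA/1000)) = PA + 120·OAT − 1800 + 0.24·PA = 1.24·PA + 120·OAT − 1800.
So 1.24·PA = -1220 − 120 × (-21) + 1800 = 3100.
PA = 3100 / 1.24 = 2500 ft.

2500 ft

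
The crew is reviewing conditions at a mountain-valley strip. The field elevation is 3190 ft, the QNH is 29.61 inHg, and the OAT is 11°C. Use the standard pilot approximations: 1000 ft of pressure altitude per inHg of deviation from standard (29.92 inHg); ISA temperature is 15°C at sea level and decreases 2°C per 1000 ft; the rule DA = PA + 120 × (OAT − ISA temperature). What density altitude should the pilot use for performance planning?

3860 ft

Pressure altitude = 3190 + (29.92 − 29.61) × 1000 = 3190 + (+310) = 3500 ft.
ISA temperature at 3500 ft = 15 − 2 × (3500/1000) = 8°C.
ISA deviation = 11 − 8 = +3°C.
Density altitude = 3500 + 120 × (3) = 3860 ft.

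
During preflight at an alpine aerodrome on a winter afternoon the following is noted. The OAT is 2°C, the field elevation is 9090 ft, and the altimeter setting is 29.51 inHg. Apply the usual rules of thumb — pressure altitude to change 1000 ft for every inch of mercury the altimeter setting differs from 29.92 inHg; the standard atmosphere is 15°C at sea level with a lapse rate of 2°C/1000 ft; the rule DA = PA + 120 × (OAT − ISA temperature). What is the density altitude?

10220 ft

Pressure altitude = 9090 + (29.92 − 29.51) × 1000 = 9090 + (+410) = 9500 ft.
ISA temperature at 9500 ft = 15 − 2 × (9500/1000) = -4°C.
ISA deviation = 2 − (-4) = +6°C.
Density altitude = 9500 + 120 × (6) = 10220 ft.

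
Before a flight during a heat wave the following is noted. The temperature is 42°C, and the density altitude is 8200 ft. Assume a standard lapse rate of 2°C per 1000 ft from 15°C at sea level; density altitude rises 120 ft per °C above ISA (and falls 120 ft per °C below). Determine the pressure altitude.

4000 ft

DA = PA + 120 × (OAT − (15 − 2·PA/1000)) = PA + 120·OAT − 1800 + 0.24·PA = 1.24·PA + 120·OAT − 1800.
So 1.24·PA = 8200 − 120 × 42 + 1800 = 4960.
PA = 4960 / 1.24 = 4000 ft.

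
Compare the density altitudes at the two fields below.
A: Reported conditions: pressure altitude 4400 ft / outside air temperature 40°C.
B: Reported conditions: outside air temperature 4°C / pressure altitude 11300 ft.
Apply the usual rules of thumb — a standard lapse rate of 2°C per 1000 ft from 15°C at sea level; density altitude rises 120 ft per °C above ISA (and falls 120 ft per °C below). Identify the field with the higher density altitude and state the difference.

A: ISA temp = 6.2°C, deviation +33.8°C, DA = 4400 + 120 × 33.8 = 8456 ft.
B: ISA temp = -7.6°C, deviation +11.6°C, DA = 11300 + 120 × 11.6 = 12692 ft.
B is higher by 12692 − 8456 = 4236 ft.

B by 4236 ft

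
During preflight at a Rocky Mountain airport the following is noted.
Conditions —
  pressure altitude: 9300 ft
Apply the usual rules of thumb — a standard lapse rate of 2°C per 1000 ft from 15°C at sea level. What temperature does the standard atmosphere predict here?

-3.6°C

ISA temperature = 15 − 2 × (9300/1000) = 15 − 18.6 = -3.6°C.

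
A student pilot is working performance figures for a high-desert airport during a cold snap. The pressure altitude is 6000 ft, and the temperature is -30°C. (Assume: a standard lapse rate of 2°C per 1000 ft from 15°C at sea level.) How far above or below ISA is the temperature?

ISA temperature at 6000 ft = 15 − 2 × (6000/1000) = 3°C.
Deviation = OAT − ISA = -30 − 3 = -33°C.

ISA-33°C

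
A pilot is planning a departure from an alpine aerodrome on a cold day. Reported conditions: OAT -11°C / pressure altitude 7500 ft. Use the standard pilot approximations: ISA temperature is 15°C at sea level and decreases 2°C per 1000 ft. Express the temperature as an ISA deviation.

ISA-11°C

ISA temperature at 7500 ft = 15 − 2 × (7500/1000) = 0°C.
Deviation = OAT − ISA = -11 − 0 = -11°C.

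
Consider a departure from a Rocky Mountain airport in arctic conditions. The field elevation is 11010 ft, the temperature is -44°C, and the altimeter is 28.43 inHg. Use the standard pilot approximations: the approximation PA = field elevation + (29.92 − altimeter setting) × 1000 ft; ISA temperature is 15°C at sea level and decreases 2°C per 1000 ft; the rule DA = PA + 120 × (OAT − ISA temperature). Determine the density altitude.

8420 ft

Pressure altitude = 11010 + (29.92 − 28.43) × 1000 = 11010 + (+1490) = 12500 ft.
ISA temperature at 12500 ft = 15 − 2 × (12500/1000) = -10°C.
ISA deviation = -44 − (-10) = -34°C.
Density altitude = 12500 + 120 × (-34) = 8420 ft.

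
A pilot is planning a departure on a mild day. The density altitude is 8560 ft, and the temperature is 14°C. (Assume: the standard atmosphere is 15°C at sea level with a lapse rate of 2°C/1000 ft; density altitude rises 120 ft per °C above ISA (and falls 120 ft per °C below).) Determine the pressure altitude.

7000 ft

DA = PA + 120 × (OAT − (15 − 2·PA/1000)) = PA + 120·OAT − 1800 + 0.24·PA = 1.24·PA + 120·OAT − 1800.
So 1.24·PA = 8560 − 120 × 14 + 1800 = 8680.
PA = 8680 / 1.24 = 7000 ft.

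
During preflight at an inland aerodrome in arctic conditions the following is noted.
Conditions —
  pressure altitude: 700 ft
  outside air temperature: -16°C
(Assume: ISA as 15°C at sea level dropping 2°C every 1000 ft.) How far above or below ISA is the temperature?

ISA temperature at 700 ft = 15 − 2 × (700/1000) = 13.6°C.
Deviation = OAT − ISA = -16 − 13.6 = -29.6°C.

ISA-29.6°C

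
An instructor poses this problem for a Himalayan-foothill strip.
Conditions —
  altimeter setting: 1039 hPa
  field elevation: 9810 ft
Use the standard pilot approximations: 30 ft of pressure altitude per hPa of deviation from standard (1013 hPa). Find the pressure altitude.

Pressure correction = (1013 − 1039) × 30 = -780 ft.
Pressure altitude = 9810 + (-780) = 9030 ft.

9030 ft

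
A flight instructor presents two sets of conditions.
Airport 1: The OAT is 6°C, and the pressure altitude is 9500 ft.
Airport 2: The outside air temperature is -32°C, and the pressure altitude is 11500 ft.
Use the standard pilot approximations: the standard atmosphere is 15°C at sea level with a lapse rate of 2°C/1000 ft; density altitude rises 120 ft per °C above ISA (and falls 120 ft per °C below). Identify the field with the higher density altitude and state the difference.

Airport 1 by 2080 ft

Airport 1: ISA temp = -4°C, deviation +10°C, DA = 9500 + 120 × 10 = 10700 ft.
Airport 2: ISA temp = -8°C, deviation -24°C, DA = 11500 + 120 × (-24) = 8620 ft.
Airport 1 is higher by 10700 − 8620 = 2080 ft.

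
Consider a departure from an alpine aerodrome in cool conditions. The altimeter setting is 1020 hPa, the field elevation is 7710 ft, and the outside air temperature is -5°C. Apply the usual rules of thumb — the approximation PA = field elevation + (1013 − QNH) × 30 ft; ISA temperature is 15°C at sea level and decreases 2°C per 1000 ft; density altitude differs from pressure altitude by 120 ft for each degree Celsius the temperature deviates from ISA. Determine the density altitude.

6900 ft

Pressure altitude = 7710 + (1013 − 1020) × 30 = 7710 + (-210) = 7500 ft.
ISA temperature at 7500 ft = 15 − 2 × (7500/1000) = 0°C.
ISA deviation = -5 − 0 = -5°C.
Density altitude = 7500 + 120 × (-5) = 6900 ft.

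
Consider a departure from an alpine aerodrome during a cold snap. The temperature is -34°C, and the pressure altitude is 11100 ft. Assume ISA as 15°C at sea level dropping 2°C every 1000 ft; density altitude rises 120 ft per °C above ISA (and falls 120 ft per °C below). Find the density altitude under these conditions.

ISA temperature at 11100 ft = 15 − 2 × (11100/1000) = -7.2°C.
ISA deviation = -34 − (-7.2) = -26.8°C.
Density altitude = 11100 + 120 × (-26.8) = 11100 + (-3216) = 7884 ft.

7884 ft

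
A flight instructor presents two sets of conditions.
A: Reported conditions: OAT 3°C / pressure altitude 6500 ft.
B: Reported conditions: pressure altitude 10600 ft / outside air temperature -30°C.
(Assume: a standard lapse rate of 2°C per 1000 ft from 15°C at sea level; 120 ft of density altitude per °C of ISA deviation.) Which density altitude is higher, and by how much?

A: ISA temp = 2°C, deviation +1°C, DA = 6500 + 120 × 1 = 6620 ft.
B: ISA temp = -6.2°C, deviation -23.8°C, DA = 10600 + 120 × (-23.8) = 7744 ft.
B is higher by 7744 − 6620 = 1124 ft.

B by 1124 ft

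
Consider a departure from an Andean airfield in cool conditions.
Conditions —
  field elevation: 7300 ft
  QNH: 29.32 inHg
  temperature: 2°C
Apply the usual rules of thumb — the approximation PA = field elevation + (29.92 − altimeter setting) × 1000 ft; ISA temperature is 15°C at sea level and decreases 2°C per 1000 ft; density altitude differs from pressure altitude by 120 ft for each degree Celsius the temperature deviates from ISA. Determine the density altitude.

8236 ft

Pressure altitude = 7300 + (29.92 − 29.32) × 1000 = 7300 + (+600) = 7900 ft.
ISA temperature at 7900 ft = 15 − 2 × (7900/1000) = -0.8°C.
ISA deviation = 2 − (-0.8) = +2.8°C.
Density altitude = 7900 + 120 × (2.8) = 8236 ft.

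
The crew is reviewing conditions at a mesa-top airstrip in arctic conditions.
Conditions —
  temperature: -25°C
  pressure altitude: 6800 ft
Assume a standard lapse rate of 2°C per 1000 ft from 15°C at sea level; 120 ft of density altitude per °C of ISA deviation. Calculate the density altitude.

ISA temperature at 6800 ft = 15 − 2 × (6800/1000) = 1.4°C.
ISA deviation = -25 − 1.4 = -26.4°C.
Density altitude = 6800 + 120 × (-26.4) = 6800 + (-3168) = 3632 ft.

3632 ft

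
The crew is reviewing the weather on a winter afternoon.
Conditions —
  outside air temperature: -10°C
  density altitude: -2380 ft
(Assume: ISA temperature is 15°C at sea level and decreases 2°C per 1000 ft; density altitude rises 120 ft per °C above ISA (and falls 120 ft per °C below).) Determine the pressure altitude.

DA = PA + 120 × (OAT − (15 − 2·PA/1000)) = PA + 120·OAT − 1800 + 0.24·PA = 1.24·PA + 120·OAT − 1800.
So 1.24·PA = -2380 − 120 × (-10) + 1800 = 620.
PA = 620 / 1.24 = 500 ft.

500 ft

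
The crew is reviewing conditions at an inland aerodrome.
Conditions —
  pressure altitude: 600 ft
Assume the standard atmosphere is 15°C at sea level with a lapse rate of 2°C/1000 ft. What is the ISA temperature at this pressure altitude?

13.8°C

ISA temperature = 15 − 2 × (600/1000) = 15 − 1.2 = 13.8°C.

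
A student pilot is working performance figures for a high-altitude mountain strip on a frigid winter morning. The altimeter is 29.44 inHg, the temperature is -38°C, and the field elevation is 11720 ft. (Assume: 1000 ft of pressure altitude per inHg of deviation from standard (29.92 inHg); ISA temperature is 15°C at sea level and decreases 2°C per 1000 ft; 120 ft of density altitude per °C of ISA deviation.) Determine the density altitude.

8768 ft

Pressure altitude = 11720 + (29.92 − 29.44) × 1000 = 11720 + (+480) = 12200 ft.
ISA temperature at 12200 ft = 15 − 2 × (12200/1000) = -9.4°C.
ISA deviation = -38 − (-9.4) = -28.6°C.
Density altitude = 12200 + 120 × (-28.6) = 8768 ft.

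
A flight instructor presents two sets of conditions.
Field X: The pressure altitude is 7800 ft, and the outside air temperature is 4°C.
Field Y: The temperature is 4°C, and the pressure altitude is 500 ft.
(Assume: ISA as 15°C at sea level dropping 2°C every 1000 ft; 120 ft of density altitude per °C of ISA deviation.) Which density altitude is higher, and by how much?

Field X: ISA temp = -0.6°C, deviation +4.6°C, DA = 7800 + 120 × 4.6 = 8352 ft.
Field Y: ISA temp = 14°C, deviation -10°C, DA = 500 + 120 × (-10) = -700 ft.
Field X is higher by 8352 − (-700) = 9052 ft.

Field X by 9052 ft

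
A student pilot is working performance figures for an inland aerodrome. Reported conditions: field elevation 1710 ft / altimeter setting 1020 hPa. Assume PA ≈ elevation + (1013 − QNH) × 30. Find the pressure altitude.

Pressure correction = (1013 − 1020) × 30 = -210 ft.
Pressure altitude = 1710 + (-210) = 1500 ft.

1500 ft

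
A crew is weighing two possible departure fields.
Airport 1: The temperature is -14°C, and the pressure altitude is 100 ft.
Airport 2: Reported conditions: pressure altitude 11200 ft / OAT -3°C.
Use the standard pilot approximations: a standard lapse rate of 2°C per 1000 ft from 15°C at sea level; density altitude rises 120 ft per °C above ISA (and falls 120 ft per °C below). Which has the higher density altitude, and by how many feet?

Airport 2 by 15084 ft

Airport 1: ISA temp = 14.8°C, deviation -28.8°C, DA = 100 + 120 × (-28.8) = -3356 ft.
Airport 2: ISA temp = -7.4°C, deviation +4.4°C, DA = 11200 + 120 × 4.4 = 11728 ft.
Airport 2 is higher by 11728 − (-3356) = 15084 ft.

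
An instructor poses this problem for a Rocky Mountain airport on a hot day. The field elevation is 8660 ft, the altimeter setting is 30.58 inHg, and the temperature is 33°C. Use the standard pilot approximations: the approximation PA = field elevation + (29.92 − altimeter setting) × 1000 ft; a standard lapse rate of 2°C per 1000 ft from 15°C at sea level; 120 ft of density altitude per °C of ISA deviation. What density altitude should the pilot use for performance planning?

Pressure altitude = 8660 + (29.92 − 30.58) × 1000 = 8660 + (-660) = 8000 ft.
ISA temperature at 8000 ft = 15 − 2 × (8000/1000) = -1°C.
ISA deviation = 33 − (-1) = +34°C.
Density altitude = 8000 + 120 × (34) = 12080 ft.

12080 ft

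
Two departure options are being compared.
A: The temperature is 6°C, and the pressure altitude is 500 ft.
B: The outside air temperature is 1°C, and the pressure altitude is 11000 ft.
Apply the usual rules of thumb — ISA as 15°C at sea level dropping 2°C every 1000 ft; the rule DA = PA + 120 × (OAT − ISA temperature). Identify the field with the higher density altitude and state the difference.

B by 12420 ft

A: ISA temp = 14°C, deviation -8°C, DA = 500 + 120 × (-8) = -460 ft.
B: ISA temp = -7°C, deviation +8°C, DA = 11000 + 120 × 8 = 11960 ft.
B is higher by 11960 − (-460) = 12420 ft.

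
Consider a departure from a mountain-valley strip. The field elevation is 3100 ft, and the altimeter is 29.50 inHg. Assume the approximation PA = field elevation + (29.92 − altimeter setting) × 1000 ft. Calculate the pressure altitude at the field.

Pressure correction = (29.92 − 29.50) × 1000 = +420 ft.
Pressure altitude = 3100 + (+420) = 3520 ft.

3520 ft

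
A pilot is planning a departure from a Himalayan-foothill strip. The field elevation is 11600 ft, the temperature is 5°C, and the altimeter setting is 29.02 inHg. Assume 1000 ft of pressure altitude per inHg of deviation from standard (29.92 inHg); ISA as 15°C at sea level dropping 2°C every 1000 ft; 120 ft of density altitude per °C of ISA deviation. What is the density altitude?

Pressure altitude = 11600 + (29.92 − 29.02) × 1000 = 11600 + (+900) = 12500 ft.
ISA temperature at 12500 ft = 15 − 2 × (12500/1000) = -10°C.
ISA deviation = 5 − (-10) = +15°C.
Density altitude = 12500 + 120 × (15) = 14300 ft.

14300 ft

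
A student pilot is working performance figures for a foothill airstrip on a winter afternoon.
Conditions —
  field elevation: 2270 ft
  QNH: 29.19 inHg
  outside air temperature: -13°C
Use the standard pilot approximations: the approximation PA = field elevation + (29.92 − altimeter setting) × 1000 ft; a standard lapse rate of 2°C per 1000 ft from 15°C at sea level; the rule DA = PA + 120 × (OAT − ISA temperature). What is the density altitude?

360 ft

Pressure altitude = 2270 + (29.92 − 29.19) × 1000 = 2270 + (+730) = 3000 ft.
ISA temperature at 3000 ft = 15 − 2 × (3000/1000) = 9°C.
ISA deviation = -13 − 9 = -22°C.
Density altitude = 3000 + 120 × (-22) = 360 ft.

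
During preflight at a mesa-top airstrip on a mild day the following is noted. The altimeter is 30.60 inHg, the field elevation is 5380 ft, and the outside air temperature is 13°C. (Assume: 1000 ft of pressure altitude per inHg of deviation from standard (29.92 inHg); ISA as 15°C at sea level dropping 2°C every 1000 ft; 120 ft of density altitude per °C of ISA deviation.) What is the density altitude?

Pressure altitude = 5380 + (29.92 − 30.60) × 1000 = 5380 + (-680) = 4700 ft.
ISA temperature at 4700 ft = 15 − 2 × (4700/1000) = 5.6°C.
ISA deviation = 13 − 5.6 = +7.4°C.
Density altitude = 4700 + 120 × (7.4) = 5588 ft.

5588 ft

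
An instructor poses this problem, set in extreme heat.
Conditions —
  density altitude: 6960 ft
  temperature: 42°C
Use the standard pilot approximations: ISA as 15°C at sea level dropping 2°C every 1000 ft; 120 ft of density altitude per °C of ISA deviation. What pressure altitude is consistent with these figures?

DA = PA + 120 × (OAT − (15 − 2·PA/1000)) = PA + 120·OAT − 1800 + 0.24·PA = 1.24·PA + 120·OAT − 1800.
So 1.24·PA = 6960 − 120 × 42 + 1800 = 3720.
PA = 3720 / 1.24 = 3000 ft.

3000 ft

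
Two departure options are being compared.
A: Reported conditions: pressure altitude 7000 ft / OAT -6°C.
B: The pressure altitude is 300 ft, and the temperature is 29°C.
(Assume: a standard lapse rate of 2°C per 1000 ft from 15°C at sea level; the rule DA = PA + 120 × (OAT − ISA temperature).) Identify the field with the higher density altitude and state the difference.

A: ISA temp = 1°C, deviation -7°C, DA = 7000 + 120 × (-7) = 6160 ft.
B: ISA temp = 14.4°C, deviation +14.6°C, DA = 300 + 120 × 14.6 = 2052 ft.
A is higher by 6160 − 2052 = 4108 ft.

A by 4108 ft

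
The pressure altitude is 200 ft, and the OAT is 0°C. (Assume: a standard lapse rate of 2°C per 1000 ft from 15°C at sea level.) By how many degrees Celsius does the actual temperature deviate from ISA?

ISA-14.6°C

ISA temperature at 200 ft = 15 − 2 × (200/1000) = 14.6°C.
Deviation = OAT − ISA = 0 − 14.6 = -14.6°C.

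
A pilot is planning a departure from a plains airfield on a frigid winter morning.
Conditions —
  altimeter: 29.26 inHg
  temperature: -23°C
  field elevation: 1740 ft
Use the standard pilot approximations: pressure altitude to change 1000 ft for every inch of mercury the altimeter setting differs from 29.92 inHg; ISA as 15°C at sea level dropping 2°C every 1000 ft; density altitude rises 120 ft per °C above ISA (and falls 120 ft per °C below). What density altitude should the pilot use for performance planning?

Pressure altitude = 1740 + (29.92 − 29.26) × 1000 = 1740 + (+660) = 2400 ft.
ISA temperature at 2400 ft = 15 − 2 × (2400/1000) = 10.2°C.
ISA deviation = -23 − 10.2 = -33.2°C.
Density altitude = 2400 + 120 × (-33.2) = -1584 ft.

-1584 ft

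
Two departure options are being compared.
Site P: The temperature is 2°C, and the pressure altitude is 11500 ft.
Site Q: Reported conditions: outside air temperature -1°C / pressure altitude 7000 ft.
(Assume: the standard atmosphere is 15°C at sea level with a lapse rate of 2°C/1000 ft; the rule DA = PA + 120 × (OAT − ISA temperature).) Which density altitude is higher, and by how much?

Site P by 5940 ft

Site P: ISA temp = -8°C, deviation +10°C, DA = 11500 + 120 × 10 = 12700 ft.
Site Q: ISA temp = 1°C, deviation -2°C, DA = 7000 + 120 × (-2) = 6760 ft.
Site P is higher by 12700 − 6760 = 5940 ft.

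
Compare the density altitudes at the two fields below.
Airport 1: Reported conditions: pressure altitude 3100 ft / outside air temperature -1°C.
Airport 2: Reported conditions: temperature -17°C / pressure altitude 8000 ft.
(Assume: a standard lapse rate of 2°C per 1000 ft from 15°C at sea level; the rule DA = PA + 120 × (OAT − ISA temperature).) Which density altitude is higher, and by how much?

Airport 2 by 4156 ft

Airport 1: ISA temp = 8.8°C, deviation -9.8°C, DA = 3100 + 120 × (-9.8) = 1924 ft.
Airport 2: ISA temp = -1°C, deviation -16°C, DA = 8000 + 120 × (-16) = 6080 ft.
Airport 2 is higher by 6080 − 1924 = 4156 ft.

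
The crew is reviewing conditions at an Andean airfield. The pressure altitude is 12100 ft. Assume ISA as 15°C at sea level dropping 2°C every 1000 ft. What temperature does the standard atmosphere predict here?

-9.2°C

ISA temperature = 15 − 2 × (12100/1000) = 15 − 24.2 = -9.2°C.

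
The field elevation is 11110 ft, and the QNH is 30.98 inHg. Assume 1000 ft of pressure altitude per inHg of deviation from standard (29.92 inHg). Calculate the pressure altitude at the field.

10050 ft

Pressure correction = (29.92 − 30.98) × 1000 = -1060 ft.
Pressure altitude = 11110 + (-1060) = 10050 ft.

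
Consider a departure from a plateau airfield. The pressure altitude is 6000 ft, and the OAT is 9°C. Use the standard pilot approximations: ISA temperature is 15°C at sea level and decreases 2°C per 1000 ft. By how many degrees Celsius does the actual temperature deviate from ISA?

ISA temperature at 6000 ft = 15 − 2 × (6000/1000) = 3°C.
Deviation = OAT − ISA = 9 − 3 = +6°C.

ISA+6°C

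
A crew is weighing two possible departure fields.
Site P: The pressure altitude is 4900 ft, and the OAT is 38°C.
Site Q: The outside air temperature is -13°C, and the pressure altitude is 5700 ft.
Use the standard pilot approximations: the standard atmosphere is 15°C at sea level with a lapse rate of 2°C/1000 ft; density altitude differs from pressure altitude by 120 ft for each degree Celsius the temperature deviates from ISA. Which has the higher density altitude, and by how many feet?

Site P: ISA temp = 5.2°C, deviation +32.8°C, DA = 4900 + 120 × 32.8 = 8836 ft.
Site Q: ISA temp = 3.6°C, deviation -16.6°C, DA = 5700 + 120 × (-16.6) = 3708 ft.
Site P is higher by 8836 − 3708 = 5128 ft.

Site P by 5128 ft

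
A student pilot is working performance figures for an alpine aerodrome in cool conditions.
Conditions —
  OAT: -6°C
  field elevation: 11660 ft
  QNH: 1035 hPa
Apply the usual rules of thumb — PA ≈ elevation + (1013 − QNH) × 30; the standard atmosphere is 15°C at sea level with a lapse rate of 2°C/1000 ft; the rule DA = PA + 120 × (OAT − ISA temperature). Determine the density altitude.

Pressure altitude = 11660 + (1013 − 1035) × 30 = 11660 + (-660) = 11000 ft.
ISA temperature at 11000 ft = 15 − 2 × (11000/1000) = -7°C.
ISA deviation = -6 − (-7) = +1°C.
Density altitude = 11000 + 120 × (1) = 11120 ft.

11120 ft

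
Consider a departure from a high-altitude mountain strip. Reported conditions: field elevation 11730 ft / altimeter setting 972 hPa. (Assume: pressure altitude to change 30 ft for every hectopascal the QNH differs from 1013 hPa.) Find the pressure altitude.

Pressure correction = (1013 − 972) × 30 = +1230 ft.
Pressure altitude = 11730 + (+1230) = 12960 ft.

12960 ft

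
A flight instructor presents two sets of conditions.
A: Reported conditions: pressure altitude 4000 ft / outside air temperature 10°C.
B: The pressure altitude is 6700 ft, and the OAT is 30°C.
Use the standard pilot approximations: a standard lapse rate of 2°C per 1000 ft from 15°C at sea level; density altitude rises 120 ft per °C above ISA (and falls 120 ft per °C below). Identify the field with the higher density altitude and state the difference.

A: ISA temp = 7°C, deviation +3°C, DA = 4000 + 120 × 3 = 4360 ft.
B: ISA temp = 1.6°C, deviation +28.4°C, DA = 6700 + 120 × 28.4 = 10108 ft.
B is higher by 10108 − 4360 = 5748 ft.

B by 5748 ft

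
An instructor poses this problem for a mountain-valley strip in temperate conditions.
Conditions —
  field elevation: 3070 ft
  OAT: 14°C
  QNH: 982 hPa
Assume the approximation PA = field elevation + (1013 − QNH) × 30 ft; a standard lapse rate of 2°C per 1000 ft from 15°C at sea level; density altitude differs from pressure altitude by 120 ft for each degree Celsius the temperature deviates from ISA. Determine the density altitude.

Pressure altitude = 3070 + (1013 − 982) × 30 = 3070 + (+930) = 4000 ft.
ISA temperature at 4000 ft = 15 − 2 × (4000/1000) = 7°C.
ISA deviation = 14 − 7 = +7°C.
Density altitude = 4000 + 120 × (7) = 4840 ft.

4840 ft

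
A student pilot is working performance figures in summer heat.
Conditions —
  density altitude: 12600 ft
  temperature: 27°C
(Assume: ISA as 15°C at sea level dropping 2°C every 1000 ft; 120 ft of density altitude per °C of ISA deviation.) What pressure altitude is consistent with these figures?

9000 ft

DA = PA + 120 × (OAT − (15 − 2·PA/1000)) = PA + 120·OAT − 1800 + 0.24·PA = 1.24·PA + 120·OAT − 1800.
So 1.24·PA = 12600 − 120 × 27 + 1800 = 11160.
PA = 11160 / 1.24 = 9000 ft.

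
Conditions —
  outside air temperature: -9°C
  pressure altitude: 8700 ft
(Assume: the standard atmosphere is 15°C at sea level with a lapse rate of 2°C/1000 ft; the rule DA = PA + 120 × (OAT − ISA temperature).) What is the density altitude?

ISA temperature at 8700 ft = 15 − 2 × (8700/1000) = -2.4°C.
ISA deviation = -9 − (-2.4) = -6.6°C.
Density altitude = 8700 + 120 × (-6.6) = 8700 + (-792) = 7908 ft.

7908 ft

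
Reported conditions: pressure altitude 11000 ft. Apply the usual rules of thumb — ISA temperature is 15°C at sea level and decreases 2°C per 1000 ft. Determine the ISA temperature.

-7°C

ISA temperature = 15 − 2 × (11000/1000) = 15 − 22 = -7°C.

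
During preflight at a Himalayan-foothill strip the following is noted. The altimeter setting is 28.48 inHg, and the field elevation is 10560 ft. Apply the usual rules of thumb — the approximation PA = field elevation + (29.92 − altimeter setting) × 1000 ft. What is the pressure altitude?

Pressure correction = (29.92 − 28.48) × 1000 = +1440 ft.
Pressure altitude = 10560 + (+1440) = 12000 ft.

12000 ft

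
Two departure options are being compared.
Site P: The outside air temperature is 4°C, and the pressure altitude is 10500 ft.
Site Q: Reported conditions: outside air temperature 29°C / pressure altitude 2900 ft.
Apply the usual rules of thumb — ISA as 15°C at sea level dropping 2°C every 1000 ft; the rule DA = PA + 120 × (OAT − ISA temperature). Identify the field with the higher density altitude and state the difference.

Site P by 6424 ft

Site P: ISA temp = -6°C, deviation +10°C, DA = 10500 + 120 × 10 = 11700 ft.
Site Q: ISA temp = 9.2°C, deviation +19.8°C, DA = 2900 + 120 × 19.8 = 5276 ft.
Site P is higher by 11700 − 5276 = 6424 ft.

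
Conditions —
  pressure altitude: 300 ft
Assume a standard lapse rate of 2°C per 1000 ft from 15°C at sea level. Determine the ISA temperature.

ISA temperature = 15 − 2 × (300/1000) = 15 − 0.6 = 14.4°C.

14.4°C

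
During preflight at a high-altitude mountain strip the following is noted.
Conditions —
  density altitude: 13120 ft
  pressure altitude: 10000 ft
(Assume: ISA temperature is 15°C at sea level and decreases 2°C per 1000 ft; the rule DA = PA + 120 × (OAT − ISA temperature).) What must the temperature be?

Density altitude − pressure altitude = 13120 − 10000 = +3120 ft.
At 120 ft/°C that is an ISA deviation of 3120/120 = +26°C.
ISA temperature at 10000 ft = 15 − 2 × (10000/1000) = -5°C.
OAT = ISA + deviation = -5 + (+26) = 21°C.

21°C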